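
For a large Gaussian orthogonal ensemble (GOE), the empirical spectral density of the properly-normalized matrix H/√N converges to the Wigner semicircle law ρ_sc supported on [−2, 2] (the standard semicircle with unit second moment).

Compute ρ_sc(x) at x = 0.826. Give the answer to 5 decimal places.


ρ_sc(x) = (1/(2π)) √(4 − x²). With x = 0.826:
  4 − x² = 4 − (0.826)² = 4 − 0.682276 = 3.317724.
  √(4 − x²) = 1.821462.
  1/(2π) = 0.159155.
  ρ_sc(0.826) = 0.159155 · 1.821462 = 0.289895.

Rounded to 5 decimal places: ρ_sc(0.826) ≈ 0.28989.


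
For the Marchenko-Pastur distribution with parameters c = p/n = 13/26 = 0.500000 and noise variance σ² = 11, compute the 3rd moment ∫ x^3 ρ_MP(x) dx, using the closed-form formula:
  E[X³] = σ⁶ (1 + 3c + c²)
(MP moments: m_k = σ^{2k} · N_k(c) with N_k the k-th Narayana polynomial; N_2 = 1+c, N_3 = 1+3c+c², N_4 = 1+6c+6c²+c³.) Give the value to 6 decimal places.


E[X³] = σ⁶ (1 + 3c + c²) (third MP moment). With σ² = 11 (so σ⁶ = 1331) and c = 13/26 = 0.500000: E[X³] = 1331 · (1 + 3·0.500000 + (0.500000)²) = 1331 · 2.750000.

So E[X^3] = 3660.250000.


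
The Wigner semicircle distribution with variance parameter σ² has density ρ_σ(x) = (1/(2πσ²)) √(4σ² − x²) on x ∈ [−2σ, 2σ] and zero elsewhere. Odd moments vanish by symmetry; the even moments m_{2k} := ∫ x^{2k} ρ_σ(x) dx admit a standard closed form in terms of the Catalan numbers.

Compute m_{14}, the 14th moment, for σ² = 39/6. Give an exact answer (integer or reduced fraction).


By the scaled semicircle moment identity, m_{2k} = σ^{2k} · C_k with k = 7.
C_7 = (1/(k+1)) · C(2k, k) = (1/8) · C(14, 7) = (1/8) · 3432 = 429.
σ^{2k} = (σ²)^k = (39/6)^7 = 62748517/128.

Therefore m_{14} = σ^{14} · C_7 = (62748517/128) · 429 = 26919113793/128.


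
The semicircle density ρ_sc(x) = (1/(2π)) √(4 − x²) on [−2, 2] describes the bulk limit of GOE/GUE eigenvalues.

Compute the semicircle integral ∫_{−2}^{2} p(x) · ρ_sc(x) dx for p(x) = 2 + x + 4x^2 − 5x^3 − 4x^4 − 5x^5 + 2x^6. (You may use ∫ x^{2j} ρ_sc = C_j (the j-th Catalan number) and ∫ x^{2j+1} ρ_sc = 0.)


Write p(x) = Σ a_i x^i, split into monomials and integrate each against ρ_sc separately.
Using ∫ x^{2j} ρ_sc = C_j = (1/(j+1)) C(2j, j) (Catalan numbers) and ∫ x^{2j+1} ρ_sc = 0 (odd monomials vanish by symmetry):
  i = 0 (even): a_0 · C_{0} = 2 · 1 = 2
  i = 1 (odd): ∫ x^1 ρ_sc = 0 (vanishes)
  i = 2 (even): a_2 · C_{1} = 4 · 1 = 4
  i = 3 (odd): ∫ x^3 ρ_sc = 0 (vanishes)
  i = 4 (even): a_4 · C_{2} = -4 · 2 = -8
  i = 5 (odd): ∫ x^5 ρ_sc = 0 (vanishes)
  i = 6 (even): a_6 · C_{3} = 2 · 5 = 10

Summing the contributions: ∫_{−2}^{2} p(x) ρ_sc(x) dx = 2 + 4 + (-8) + 10 = 8.


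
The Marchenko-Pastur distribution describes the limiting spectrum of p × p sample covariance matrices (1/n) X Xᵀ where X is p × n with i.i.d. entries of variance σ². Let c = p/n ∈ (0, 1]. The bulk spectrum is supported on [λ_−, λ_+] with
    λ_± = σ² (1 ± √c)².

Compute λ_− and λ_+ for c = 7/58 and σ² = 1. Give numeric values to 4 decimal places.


c = 7/58 = 0.120690; √c = 0.347404.
λ_− = σ² (1 − √c)² = 1 · (1 − 0.347404)² = 1 · (0.652596)² = 0.425881.
λ_+ = σ² (1 + √c)² = 1 · (1 + 0.347404)² = 1 · (1.347404)² = 1.815498.

Rounded to 4 decimal places: λ_− ≈ 0.4259, λ_+ ≈ 1.8155.


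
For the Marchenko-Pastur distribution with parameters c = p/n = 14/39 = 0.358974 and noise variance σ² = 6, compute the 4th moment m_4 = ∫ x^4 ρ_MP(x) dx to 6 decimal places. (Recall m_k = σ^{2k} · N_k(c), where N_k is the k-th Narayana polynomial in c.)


E[X⁴] = σ⁸ (1 + 6c + 6c² + c³) (fourth MP moment). With σ² = 6 (so σ⁸ = 1296) and c = 14/39 = 0.358974: E[X⁴] = 1296 · (1 + 6·0.358974 + 6·(0.358974)² + (0.358974)³) = 1296 · 3.973280.

So E[X^4] = 5149.370960.


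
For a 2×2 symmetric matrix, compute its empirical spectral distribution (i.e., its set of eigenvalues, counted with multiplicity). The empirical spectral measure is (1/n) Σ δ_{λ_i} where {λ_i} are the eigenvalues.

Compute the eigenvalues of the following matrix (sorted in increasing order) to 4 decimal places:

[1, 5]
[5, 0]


Since M is real symmetric, both eigenvalues are real; they are the roots of det(λI − M) = λ² − (tr M) λ + det M.
tr M = 1 + 0 = 1.
det M = 1·0 − 5² = 0 − 25 = -25.
Characteristic polynomial: λ² − λ − 25 = 0.
Discriminant Δ = (tr M)² − 4·det M = 1 − (-100) = 101; √Δ = 10.049876.
λ = (tr M ± √Δ)/2 = (1 ± 10.049876)/2, giving (tr M − √Δ)/2 = -4.5249 and (tr M + √Δ)/2 = 5.5249.

Eigenvalues sorted in increasing order: [-4.5249, 5.5249].


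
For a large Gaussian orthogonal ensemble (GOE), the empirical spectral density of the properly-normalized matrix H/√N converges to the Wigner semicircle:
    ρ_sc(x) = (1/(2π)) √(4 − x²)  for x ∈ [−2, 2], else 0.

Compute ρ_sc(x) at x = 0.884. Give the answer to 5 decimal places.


ρ_sc(x) = (1/(2π)) √(4 − x²). With x = 0.884:
  4 − x² = 4 − (0.884)² = 4 − 0.781456 = 3.218544.
  √(4 − x²) = 1.794030.
  1/(2π) = 0.159155.
  ρ_sc(0.884) = 0.159155 · 1.794030 = 0.285529.

Rounded to 5 decimal places: ρ_sc(0.884) ≈ 0.28553.


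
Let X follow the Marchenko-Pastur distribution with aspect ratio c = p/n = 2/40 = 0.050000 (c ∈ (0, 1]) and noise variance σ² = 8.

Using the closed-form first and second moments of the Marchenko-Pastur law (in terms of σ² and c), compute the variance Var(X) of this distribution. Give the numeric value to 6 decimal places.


Recall the MP moments m_1 = E[X] = σ² and m_2 = E[X²] = σ⁴ (1 + c).
m_1 = E[X] = σ² = 8, so m_1² = 64.
m_2 = E[X²] = σ⁴ (1 + c) = 64 · (1 + 0.050000) = 64 · 1.050000 = 67.200000.
(Note m_2 − m_1² simplifies to c · σ⁴ = 0.050000 · 64.)

Var(X) = m_2 − m_1² = 67.200000 − 64 = 3.200000.


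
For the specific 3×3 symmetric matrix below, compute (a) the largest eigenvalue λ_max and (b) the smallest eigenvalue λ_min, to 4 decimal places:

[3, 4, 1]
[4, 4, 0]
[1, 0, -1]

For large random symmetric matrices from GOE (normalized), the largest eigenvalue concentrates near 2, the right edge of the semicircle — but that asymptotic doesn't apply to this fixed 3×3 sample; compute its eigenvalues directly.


Since M is real symmetric, all three eigenvalues are real; they are the roots of det(λI − M) = λ³ − (tr M) λ² + s λ − det M, where s is the sum of the principal 2×2 minors.
tr M = 3 + 4 + (-1) = 6.
s = (3·4 − 4²) + (3·(-1) − 1²) + (4·(-1) − 0²) = -4 + (-4) + (-4) = -12.
det M (expand along row 1) = 3·(-4) − 4·(-4) + 1·(-4) = 0.
Characteristic polynomial: λ³ − 6λ² − 12λ = 0.
Substitute λ = y + (tr M)/3 = y + 2.000000 to remove the quadratic term: y³ + p·y + q = 0 with p = s − (tr M)²/3 = -24.000000 and q = −2(tr M)³/27 + (tr M)·s/3 − det M = -40.000000.
Three real roots ⇒ use the trigonometric (Viète) form: r = 2√(−p/3) = 5.656854, φ = arccos(3q/(p·r)) = arccos(0.883883) = 0.486695 rad.
y_k = r·cos(φ/3 − 2πk/3) for k = 0, 1, 2 gives y = 5.582576, -2.000000, -3.582576.
λ_k = y_k + 2.000000 gives λ = 7.5826, 0.0000, -1.5826 (check: the sum is 6.0000 = tr M).

Hence λ_max = 7.5826 and λ_min = -1.5826.


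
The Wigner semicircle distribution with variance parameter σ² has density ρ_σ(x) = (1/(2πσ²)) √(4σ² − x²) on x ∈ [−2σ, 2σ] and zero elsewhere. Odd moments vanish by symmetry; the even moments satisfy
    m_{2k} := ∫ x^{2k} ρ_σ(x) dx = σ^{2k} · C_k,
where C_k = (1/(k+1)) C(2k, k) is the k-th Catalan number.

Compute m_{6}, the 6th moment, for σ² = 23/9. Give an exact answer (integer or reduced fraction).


By the scaled semicircle moment identity, m_{2k} = σ^{2k} · C_k with k = 3.
C_3 = (1/(k+1)) · C(2k, k) = (1/4) · C(6, 3) = (1/4) · 20 = 5.
σ^{2k} = (σ²)^k = (23/9)^3 = 12167/729.

Therefore m_{6} = σ^{6} · C_3 = (12167/729) · 5 = 60835/729.


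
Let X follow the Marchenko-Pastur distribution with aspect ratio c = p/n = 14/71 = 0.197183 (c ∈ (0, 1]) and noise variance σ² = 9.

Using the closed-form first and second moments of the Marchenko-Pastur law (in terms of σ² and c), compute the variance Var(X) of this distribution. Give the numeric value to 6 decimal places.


Recall the MP moments m_1 = E[X] = σ² and m_2 = E[X²] = σ⁴ (1 + c).
m_1 = E[X] = σ² = 9, so m_1² = 81.
m_2 = E[X²] = σ⁴ (1 + c) = 81 · (1 + 0.197183) = 81 · 1.197183 = 96.971831.
(Note m_2 − m_1² simplifies to c · σ⁴ = 0.197183 · 81.)

Var(X) = m_2 − m_1² = 96.971831 − 81 = 15.971831.


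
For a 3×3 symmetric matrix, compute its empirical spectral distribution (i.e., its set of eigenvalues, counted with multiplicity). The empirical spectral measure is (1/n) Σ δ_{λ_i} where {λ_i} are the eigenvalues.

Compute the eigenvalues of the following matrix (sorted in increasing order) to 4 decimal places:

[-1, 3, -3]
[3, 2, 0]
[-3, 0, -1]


Since M is real symmetric, all three eigenvalues are real; they are the roots of det(λI − M) = λ³ − (tr M) λ² + s λ − det M, where s is the sum of the principal 2×2 minors.
tr M = -1 + 2 + (-1) = 0.
s = ((-1)·2 − 3²) + ((-1)·(-1) − (-3)²) + (2·(-1) − 0²) = -11 + (-8) + (-2) = -21.
det M (expand along row 1) = (-1)·(-2) − 3·(-3) + (-3)·6 = -7.
Characteristic polynomial: λ³ − 21λ + 7 = 0.
Substitute λ = y + (tr M)/3 = y + 0.000000 to remove the quadratic term: y³ + p·y + q = 0 with p = s − (tr M)²/3 = -21.000000 and q = −2(tr M)³/27 + (tr M)·s/3 − det M = 7.000000.
Three real roots ⇒ use the trigonometric (Viète) form: r = 2√(−p/3) = 5.291503, φ = arccos(3q/(p·r)) = arccos(-0.188982) = 1.760922 rad.
y_k = r·cos(φ/3 − 2πk/3) for k = 0, 1, 2 gives y = 4.405813, 0.335126, -4.740939.
λ_k = y_k + 0.000000 gives λ = 4.4058, 0.3351, -4.7409 (check: the sum is 0.0000 = tr M).

Eigenvalues sorted in increasing order: [-4.7409, 0.3351, 4.4058].


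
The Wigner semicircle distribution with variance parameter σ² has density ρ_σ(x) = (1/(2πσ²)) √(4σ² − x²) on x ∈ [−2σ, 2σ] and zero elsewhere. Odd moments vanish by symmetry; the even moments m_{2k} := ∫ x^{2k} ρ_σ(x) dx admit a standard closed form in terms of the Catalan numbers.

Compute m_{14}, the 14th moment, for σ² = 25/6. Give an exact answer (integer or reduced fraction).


By the scaled semicircle moment identity, m_{2k} = σ^{2k} · C_k with k = 7.
C_7 = (1/(k+1)) · C(2k, k) = (1/8) · C(14, 7) = (1/8) · 3432 = 429.
σ^{2k} = (σ²)^k = (25/6)^7 = 6103515625/279936.

Therefore m_{14} = σ^{14} · C_7 = (6103515625/279936) · 429 = 872802734375/93312.


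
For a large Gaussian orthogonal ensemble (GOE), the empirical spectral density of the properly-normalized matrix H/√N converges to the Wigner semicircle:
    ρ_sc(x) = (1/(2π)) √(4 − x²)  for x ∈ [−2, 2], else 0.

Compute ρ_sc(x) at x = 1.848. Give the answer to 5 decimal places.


ρ_sc(x) = (1/(2π)) √(4 − x²). With x = 1.848:
  4 − x² = 4 − (1.848)² = 4 − 3.415104 = 0.584896.
  √(4 − x²) = 0.764785.
  1/(2π) = 0.159155.
  ρ_sc(1.848) = 0.159155 · 0.764785 = 0.121719.

Rounded to 5 decimal places: ρ_sc(1.848) ≈ 0.12172.


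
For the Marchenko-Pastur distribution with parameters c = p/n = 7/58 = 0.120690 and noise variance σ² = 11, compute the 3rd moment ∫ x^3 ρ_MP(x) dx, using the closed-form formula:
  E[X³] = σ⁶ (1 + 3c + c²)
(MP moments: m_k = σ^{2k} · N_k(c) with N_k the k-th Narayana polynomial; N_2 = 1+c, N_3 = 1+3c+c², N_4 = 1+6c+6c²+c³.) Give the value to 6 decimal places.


E[X³] = σ⁶ (1 + 3c + c²) (third MP moment). With σ² = 11 (so σ⁶ = 1331) and c = 7/58 = 0.120690: E[X³] = 1331 · (1 + 3·0.120690 + (0.120690)²) = 1331 · 1.376635.

So E[X^3] = 1832.301130.


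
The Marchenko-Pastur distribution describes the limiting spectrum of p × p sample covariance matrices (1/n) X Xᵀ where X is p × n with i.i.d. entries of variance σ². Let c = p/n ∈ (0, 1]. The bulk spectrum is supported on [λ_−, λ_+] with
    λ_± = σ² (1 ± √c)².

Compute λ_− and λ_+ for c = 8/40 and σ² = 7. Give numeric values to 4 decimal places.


c = 8/40 = 0.200000; √c = 0.447214.
λ_− = σ² (1 − √c)² = 7 · (1 − 0.447214)² = 7 · (0.552786)² = 2.139010.
λ_+ = σ² (1 + √c)² = 7 · (1 + 0.447214)² = 7 · (1.447214)² = 14.660990.

Rounded to 4 decimal places: λ_− ≈ 2.1390, λ_+ ≈ 14.6610.


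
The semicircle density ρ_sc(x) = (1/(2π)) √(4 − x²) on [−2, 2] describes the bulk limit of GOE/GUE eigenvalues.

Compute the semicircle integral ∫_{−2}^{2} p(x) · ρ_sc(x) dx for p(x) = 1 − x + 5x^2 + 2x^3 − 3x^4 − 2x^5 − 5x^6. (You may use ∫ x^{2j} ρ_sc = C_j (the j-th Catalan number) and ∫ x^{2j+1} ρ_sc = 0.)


Write p(x) = Σ a_i x^i, split into monomials and integrate each against ρ_sc separately.
Using ∫ x^{2j} ρ_sc = C_j = (1/(j+1)) C(2j, j) (Catalan numbers) and ∫ x^{2j+1} ρ_sc = 0 (odd monomials vanish by symmetry):
  i = 0 (even): a_0 · C_{0} = 1 · 1 = 1
  i = 1 (odd): ∫ x^1 ρ_sc = 0 (vanishes)
  i = 2 (even): a_2 · C_{1} = 5 · 1 = 5
  i = 3 (odd): ∫ x^3 ρ_sc = 0 (vanishes)
  i = 4 (even): a_4 · C_{2} = -3 · 2 = -6
  i = 5 (odd): ∫ x^5 ρ_sc = 0 (vanishes)
  i = 6 (even): a_6 · C_{3} = -5 · 5 = -25

Summing the contributions: ∫_{−2}^{2} p(x) ρ_sc(x) dx = 1 + 5 + (-6) + (-25) = -25.


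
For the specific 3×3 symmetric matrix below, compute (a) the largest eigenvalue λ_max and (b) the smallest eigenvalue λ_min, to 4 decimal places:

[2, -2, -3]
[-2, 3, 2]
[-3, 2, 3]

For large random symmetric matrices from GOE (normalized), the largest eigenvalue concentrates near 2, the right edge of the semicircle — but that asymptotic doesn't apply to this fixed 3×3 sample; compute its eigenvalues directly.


Since M is real symmetric, all three eigenvalues are real; they are the roots of det(λI − M) = λ³ − (tr M) λ² + s λ − det M, where s is the sum of the principal 2×2 minors.
tr M = 2 + 3 + 3 = 8.
s = (2·3 − (-2)²) + (2·3 − (-3)²) + (3·3 − 2²) = 2 + (-3) + 5 = 4.
det M (expand along row 1) = 2·5 − (-2)·0 + (-3)·5 = -5.
Characteristic polynomial: λ³ − 8λ² + 4λ + 5 = 0.
Substitute λ = y + (tr M)/3 = y + 2.666667 to remove the quadratic term: y³ + p·y + q = 0 with p = s − (tr M)²/3 = -17.333333 and q = −2(tr M)³/27 + (tr M)·s/3 − det M = -22.259259.
Three real roots ⇒ use the trigonometric (Viète) form: r = 2√(−p/3) = 4.807402, φ = arccos(3q/(p·r)) = arccos(0.801382) = 0.641195 rad.
y_k = r·cos(φ/3 − 2πk/3) for k = 0, 1, 2 gives y = 4.698015, -1.465932, -3.232084.
λ_k = y_k + 2.666667 gives λ = 7.3647, 1.2007, -0.5654 (check: the sum is 8.0000 = tr M).

Hence λ_max = 7.3647 and λ_min = -0.5654.


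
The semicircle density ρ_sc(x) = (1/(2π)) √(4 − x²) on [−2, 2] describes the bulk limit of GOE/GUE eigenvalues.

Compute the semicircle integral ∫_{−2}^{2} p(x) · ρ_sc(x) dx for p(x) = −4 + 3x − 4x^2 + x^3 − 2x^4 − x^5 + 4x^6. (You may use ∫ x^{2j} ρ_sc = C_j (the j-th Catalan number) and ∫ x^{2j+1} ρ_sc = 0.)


Write p(x) = Σ a_i x^i, split into monomials and integrate each against ρ_sc separately.
Using ∫ x^{2j} ρ_sc = C_j = (1/(j+1)) C(2j, j) (Catalan numbers) and ∫ x^{2j+1} ρ_sc = 0 (odd monomials vanish by symmetry):
  i = 0 (even): a_0 · C_{0} = -4 · 1 = -4
  i = 1 (odd): ∫ x^1 ρ_sc = 0 (vanishes)
  i = 2 (even): a_2 · C_{1} = -4 · 1 = -4
  i = 3 (odd): ∫ x^3 ρ_sc = 0 (vanishes)
  i = 4 (even): a_4 · C_{2} = -2 · 2 = -4
  i = 5 (odd): ∫ x^5 ρ_sc = 0 (vanishes)
  i = 6 (even): a_6 · C_{3} = 4 · 5 = 20

Summing the contributions: ∫_{−2}^{2} p(x) ρ_sc(x) dx = (-4) + (-4) + (-4) + 20 = 8.


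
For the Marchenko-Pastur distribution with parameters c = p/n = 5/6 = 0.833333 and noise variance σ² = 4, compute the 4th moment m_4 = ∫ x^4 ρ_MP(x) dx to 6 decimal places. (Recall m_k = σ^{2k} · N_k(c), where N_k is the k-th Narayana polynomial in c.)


E[X⁴] = σ⁸ (1 + 6c + 6c² + c³) (fourth MP moment). With σ² = 4 (so σ⁸ = 256) and c = 5/6 = 0.833333: E[X⁴] = 256 · (1 + 6·0.833333 + 6·(0.833333)² + (0.833333)³) = 256 · 10.745370.

So E[X^4] = 2750.814815.


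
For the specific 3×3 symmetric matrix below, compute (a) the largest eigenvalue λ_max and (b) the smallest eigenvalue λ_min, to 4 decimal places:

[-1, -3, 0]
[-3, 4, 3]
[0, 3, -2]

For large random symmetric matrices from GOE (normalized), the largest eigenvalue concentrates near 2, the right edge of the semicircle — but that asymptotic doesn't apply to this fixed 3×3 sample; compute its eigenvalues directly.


Since M is real symmetric, all three eigenvalues are real; they are the roots of det(λI − M) = λ³ − (tr M) λ² + s λ − det M, where s is the sum of the principal 2×2 minors.
tr M = -1 + 4 + (-2) = 1.
s = ((-1)·4 − (-3)²) + ((-1)·(-2) − 0²) + (4·(-2) − 3²) = -13 + 2 + (-17) = -28.
det M (expand along row 1) = (-1)·(-17) − (-3)·6 + 0·(-9) = 35.
Characteristic polynomial: λ³ − λ² − 28λ − 35 = 0.
Substitute λ = y + (tr M)/3 = y + 0.333333 to remove the quadratic term: y³ + p·y + q = 0 with p = s − (tr M)²/3 = -28.333333 and q = −2(tr M)³/27 + (tr M)·s/3 − det M = -44.407407.
Three real roots ⇒ use the trigonometric (Viète) form: r = 2√(−p/3) = 6.146363, φ = arccos(3q/(p·r)) = arccos(0.764999) = 0.699757 rad.
y_k = r·cos(φ/3 − 2πk/3) for k = 0, 1, 2 gives y = 5.979918, -1.759607, -4.220311.
λ_k = y_k + 0.333333 gives λ = 6.3133, -1.4263, -3.8870 (check: the sum is 1.0000 = tr M).

Hence λ_max = 6.3133 and λ_min = -3.8870.


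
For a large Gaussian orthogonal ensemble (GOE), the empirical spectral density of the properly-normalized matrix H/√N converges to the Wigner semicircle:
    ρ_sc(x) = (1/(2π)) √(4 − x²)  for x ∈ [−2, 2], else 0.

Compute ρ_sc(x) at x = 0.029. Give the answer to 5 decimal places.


ρ_sc(x) = (1/(2π)) √(4 − x²). With x = 0.029:
  4 − x² = 4 − (0.029)² = 4 − 0.000841 = 3.999159.
  √(4 − x²) = 1.999790.
  1/(2π) = 0.159155.
  ρ_sc(0.029) = 0.159155 · 1.999790 = 0.318276.

Rounded to 5 decimal places: ρ_sc(0.029) ≈ 0.31828.


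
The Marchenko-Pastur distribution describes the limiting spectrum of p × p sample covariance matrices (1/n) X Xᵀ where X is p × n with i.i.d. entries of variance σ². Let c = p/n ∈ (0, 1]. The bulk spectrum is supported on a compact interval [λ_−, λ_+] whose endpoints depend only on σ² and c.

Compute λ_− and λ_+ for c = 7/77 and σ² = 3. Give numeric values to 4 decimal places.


c = 7/77 = 0.090909; √c = 0.301511.
λ_− = σ² (1 − √c)² = 3 · (1 − 0.301511)² = 3 · (0.698489)² = 1.463659.
λ_+ = σ² (1 + √c)² = 3 · (1 + 0.301511)² = 3 · (1.301511)² = 5.081795.

Rounded to 4 decimal places: λ_− ≈ 1.4637, λ_+ ≈ 5.0818.


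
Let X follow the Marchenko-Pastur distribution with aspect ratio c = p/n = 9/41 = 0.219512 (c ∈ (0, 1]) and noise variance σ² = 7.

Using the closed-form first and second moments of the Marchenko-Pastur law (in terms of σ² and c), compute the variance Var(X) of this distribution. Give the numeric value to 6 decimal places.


Recall the MP moments m_1 = E[X] = σ² and m_2 = E[X²] = σ⁴ (1 + c).
m_1 = E[X] = σ² = 7, so m_1² = 49.
m_2 = E[X²] = σ⁴ (1 + c) = 49 · (1 + 0.219512) = 49 · 1.219512 = 59.756098.
(Note m_2 − m_1² simplifies to c · σ⁴ = 0.219512 · 49.)

Var(X) = m_2 − m_1² = 59.756098 − 49 = 10.756098.


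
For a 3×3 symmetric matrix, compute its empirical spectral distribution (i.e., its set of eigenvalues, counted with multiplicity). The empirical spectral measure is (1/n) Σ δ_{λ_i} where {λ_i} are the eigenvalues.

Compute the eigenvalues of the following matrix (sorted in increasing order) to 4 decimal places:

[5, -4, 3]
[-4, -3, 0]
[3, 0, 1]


Since M is real symmetric, all three eigenvalues are real; they are the roots of det(λI − M) = λ³ − (tr M) λ² + s λ − det M, where s is the sum of the principal 2×2 minors.
tr M = 5 + (-3) + 1 = 3.
s = (5·(-3) − (-4)²) + (5·1 − 3²) + ((-3)·1 − 0²) = -31 + (-4) + (-3) = -38.
det M (expand along row 1) = 5·(-3) − (-4)·(-4) + 3·9 = -4.
Characteristic polynomial: λ³ − 3λ² − 38λ + 4 = 0.
Substitute λ = y + (tr M)/3 = y + 1.000000 to remove the quadratic term: y³ + p·y + q = 0 with p = s − (tr M)²/3 = -41.000000 and q = −2(tr M)³/27 + (tr M)·s/3 − det M = -36.000000.
Three real roots ⇒ use the trigonometric (Viète) form: r = 2√(−p/3) = 7.393691, φ = arccos(3q/(p·r)) = arccos(0.356269) = 1.206524 rad.
y_k = r·cos(φ/3 − 2πk/3) for k = 0, 1, 2 gives y = 6.803763, -0.895568, -5.908195.
λ_k = y_k + 1.000000 gives λ = 7.8038, 0.1044, -4.9082 (check: the sum is 3.0000 = tr M).

Eigenvalues sorted in increasing order: [-4.9082, 0.1044, 7.8038].


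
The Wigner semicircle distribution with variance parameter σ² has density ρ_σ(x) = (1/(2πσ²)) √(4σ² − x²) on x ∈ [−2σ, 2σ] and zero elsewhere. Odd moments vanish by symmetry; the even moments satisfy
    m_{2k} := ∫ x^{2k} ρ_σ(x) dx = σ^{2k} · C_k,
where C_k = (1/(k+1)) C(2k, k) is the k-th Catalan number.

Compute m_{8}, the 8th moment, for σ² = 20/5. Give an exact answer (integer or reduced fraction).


By the scaled semicircle moment identity, m_{2k} = σ^{2k} · C_k with k = 4.
C_4 = (1/(k+1)) · C(2k, k) = (1/5) · C(8, 4) = (1/5) · 70 = 14.
σ^{2k} = (σ²)^k = (20/5)^4 = 256.

Therefore m_{8} = σ^{8} · C_4 = 256 · 14 = 3584.


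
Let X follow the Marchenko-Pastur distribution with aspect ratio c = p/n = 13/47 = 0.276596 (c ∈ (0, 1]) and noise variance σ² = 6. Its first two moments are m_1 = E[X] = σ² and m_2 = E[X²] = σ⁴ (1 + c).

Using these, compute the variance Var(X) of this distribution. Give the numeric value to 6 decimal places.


m_1 = E[X] = σ² = 6, so m_1² = 36.
m_2 = E[X²] = σ⁴ (1 + c) = 36 · (1 + 0.276596) = 36 · 1.276596 = 45.957447.
(Note m_2 − m_1² simplifies to c · σ⁴ = 0.276596 · 36.)

Var(X) = m_2 − m_1² = 45.957447 − 36 = 9.957447.


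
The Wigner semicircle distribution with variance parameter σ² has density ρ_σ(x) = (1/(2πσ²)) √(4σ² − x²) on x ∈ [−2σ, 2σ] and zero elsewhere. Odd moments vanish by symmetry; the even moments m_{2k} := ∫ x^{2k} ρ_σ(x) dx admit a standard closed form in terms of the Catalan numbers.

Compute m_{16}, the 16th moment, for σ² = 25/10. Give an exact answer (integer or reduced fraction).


By the scaled semicircle moment identity, m_{2k} = σ^{2k} · C_k with k = 8.
C_8 = (1/(k+1)) · C(2k, k) = (1/9) · C(16, 8) = (1/9) · 12870 = 1430.
σ^{2k} = (σ²)^k = (25/10)^8 = 390625/256.

Therefore m_{16} = σ^{16} · C_8 = (390625/256) · 1430 = 279296875/128.


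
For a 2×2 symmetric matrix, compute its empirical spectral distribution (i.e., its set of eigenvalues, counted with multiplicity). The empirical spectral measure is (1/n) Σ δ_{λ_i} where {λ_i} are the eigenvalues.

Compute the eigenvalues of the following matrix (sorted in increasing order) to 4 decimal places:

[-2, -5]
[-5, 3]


Since M is real symmetric, both eigenvalues are real; they are the roots of det(λI − M) = λ² − (tr M) λ + det M.
tr M = -2 + 3 = 1.
det M = (-2)·3 − (-5)² = -6 − 25 = -31.
Characteristic polynomial: λ² − λ − 31 = 0.
Discriminant Δ = (tr M)² − 4·det M = 1 − (-124) = 125; √Δ = 11.180340.
λ = (tr M ± √Δ)/2 = (1 ± 11.180340)/2, giving (tr M − √Δ)/2 = -5.0902 and (tr M + √Δ)/2 = 6.0902.

Eigenvalues sorted in increasing order: [-5.0902, 6.0902].


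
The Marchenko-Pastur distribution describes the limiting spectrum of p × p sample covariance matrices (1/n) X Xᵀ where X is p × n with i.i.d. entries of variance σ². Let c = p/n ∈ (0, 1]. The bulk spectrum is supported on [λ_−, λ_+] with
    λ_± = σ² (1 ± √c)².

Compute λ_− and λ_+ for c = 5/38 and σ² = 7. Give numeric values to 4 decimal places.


c = 5/38 = 0.131579; √c = 0.362738.
λ_− = σ² (1 − √c)² = 7 · (1 − 0.362738)² = 7 · (0.637262)² = 2.842719.
λ_+ = σ² (1 + √c)² = 7 · (1 + 0.362738)² = 7 · (1.362738)² = 12.999386.

Rounded to 4 decimal places: λ_− ≈ 2.8427, λ_+ ≈ 12.9994.


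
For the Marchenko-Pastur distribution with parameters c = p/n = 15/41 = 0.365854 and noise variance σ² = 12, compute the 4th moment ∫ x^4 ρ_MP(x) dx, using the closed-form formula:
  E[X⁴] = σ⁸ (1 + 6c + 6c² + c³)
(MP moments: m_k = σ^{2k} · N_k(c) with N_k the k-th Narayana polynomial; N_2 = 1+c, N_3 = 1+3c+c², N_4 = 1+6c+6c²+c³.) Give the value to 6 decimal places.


E[X⁴] = σ⁸ (1 + 6c + 6c² + c³) (fourth MP moment). With σ² = 12 (so σ⁸ = 20736) and c = 15/41 = 0.365854: E[X⁴] = 20736 · (1 + 6·0.365854 + 6·(0.365854)² + (0.365854)³) = 20736 · 4.047184.

So E[X^4] = 83922.416912.


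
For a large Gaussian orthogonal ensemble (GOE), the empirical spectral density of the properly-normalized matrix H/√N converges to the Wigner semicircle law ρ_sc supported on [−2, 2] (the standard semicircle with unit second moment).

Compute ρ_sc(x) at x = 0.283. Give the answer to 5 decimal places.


ρ_sc(x) = (1/(2π)) √(4 − x²). With x = 0.283:
  4 − x² = 4 − (0.283)² = 4 − 0.080089 = 3.919911.
  √(4 − x²) = 1.979877.
  1/(2π) = 0.159155.
  ρ_sc(0.283) = 0.159155 · 1.979877 = 0.315107.

Rounded to 5 decimal places: ρ_sc(0.283) ≈ 0.31511.


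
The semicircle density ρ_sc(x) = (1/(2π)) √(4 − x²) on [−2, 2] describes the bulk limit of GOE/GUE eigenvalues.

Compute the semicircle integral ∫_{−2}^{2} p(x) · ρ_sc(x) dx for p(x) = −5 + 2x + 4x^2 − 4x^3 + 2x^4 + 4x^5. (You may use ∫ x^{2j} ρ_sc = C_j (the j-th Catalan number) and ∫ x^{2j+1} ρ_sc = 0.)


Write p(x) = Σ a_i x^i, split into monomials and integrate each against ρ_sc separately.
Using ∫ x^{2j} ρ_sc = C_j = (1/(j+1)) C(2j, j) (Catalan numbers) and ∫ x^{2j+1} ρ_sc = 0 (odd monomials vanish by symmetry):
  i = 0 (even): a_0 · C_{0} = -5 · 1 = -5
  i = 1 (odd): ∫ x^1 ρ_sc = 0 (vanishes)
  i = 2 (even): a_2 · C_{1} = 4 · 1 = 4
  i = 3 (odd): ∫ x^3 ρ_sc = 0 (vanishes)
  i = 4 (even): a_4 · C_{2} = 2 · 2 = 4
  i = 5 (odd): ∫ x^5 ρ_sc = 0 (vanishes)

Summing the contributions: ∫_{−2}^{2} p(x) ρ_sc(x) dx = (-5) + 4 + 4 = 3.


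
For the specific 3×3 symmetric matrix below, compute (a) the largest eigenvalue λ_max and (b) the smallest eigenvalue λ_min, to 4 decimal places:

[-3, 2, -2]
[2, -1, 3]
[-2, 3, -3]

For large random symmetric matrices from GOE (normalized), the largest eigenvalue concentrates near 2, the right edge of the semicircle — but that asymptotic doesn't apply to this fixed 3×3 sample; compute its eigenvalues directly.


Since M is real symmetric, all three eigenvalues are real; they are the roots of det(λI − M) = λ³ − (tr M) λ² + s λ − det M, where s is the sum of the principal 2×2 minors.
tr M = -3 + (-1) + (-3) = -7.
s = ((-3)·(-1) − 2²) + ((-3)·(-3) − (-2)²) + ((-1)·(-3) − 3²) = -1 + 5 + (-6) = -2.
det M (expand along row 1) = (-3)·(-6) − 2·0 + (-2)·4 = 10.
Characteristic polynomial: λ³ + 7λ² − 2λ − 10 = 0.
Substitute λ = y + (tr M)/3 = y − 2.333333 to remove the quadratic term: y³ + p·y + q = 0 with p = s − (tr M)²/3 = -18.333333 and q = −2(tr M)³/27 + (tr M)·s/3 − det M = 20.074074.
Three real roots ⇒ use the trigonometric (Viète) form: r = 2√(−p/3) = 4.944132, φ = arccos(3q/(p·r)) = arccos(-0.664393) = 2.297478 rad.
y_k = r·cos(φ/3 − 2πk/3) for k = 0, 1, 2 gives y = 3.563780, 1.185927, -4.749707.
λ_k = y_k − 2.333333 gives λ = 1.2304, -1.1474, -7.0830 (check: the sum is -7.0000 = tr M).

Hence λ_max = 1.2304 and λ_min = -7.0830.


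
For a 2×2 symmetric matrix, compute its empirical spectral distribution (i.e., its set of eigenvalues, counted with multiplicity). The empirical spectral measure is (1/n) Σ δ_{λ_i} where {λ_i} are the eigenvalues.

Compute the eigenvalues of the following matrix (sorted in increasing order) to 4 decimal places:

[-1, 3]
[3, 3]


Since M is real symmetric, both eigenvalues are real; they are the roots of det(λI − M) = λ² − (tr M) λ + det M.
tr M = -1 + 3 = 2.
det M = (-1)·3 − 3² = -3 − 9 = -12.
Characteristic polynomial: λ² − 2λ − 12 = 0.
Discriminant Δ = (tr M)² − 4·det M = 4 − (-48) = 52; √Δ = 7.211103.
λ = (tr M ± √Δ)/2 = (2 ± 7.211103)/2, giving (tr M − √Δ)/2 = -2.6056 and (tr M + √Δ)/2 = 4.6056.

Eigenvalues sorted in increasing order: [-2.6056, 4.6056].


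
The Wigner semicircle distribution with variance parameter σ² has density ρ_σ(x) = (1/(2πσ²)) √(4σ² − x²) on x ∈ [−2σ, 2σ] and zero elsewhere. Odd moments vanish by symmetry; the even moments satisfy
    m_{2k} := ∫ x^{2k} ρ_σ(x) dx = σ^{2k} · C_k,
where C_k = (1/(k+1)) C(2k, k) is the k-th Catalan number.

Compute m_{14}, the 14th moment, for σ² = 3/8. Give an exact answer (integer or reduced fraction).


By the scaled semicircle moment identity, m_{2k} = σ^{2k} · C_k with k = 7.
C_7 = (1/(k+1)) · C(2k, k) = (1/8) · C(14, 7) = (1/8) · 3432 = 429.
σ^{2k} = (σ²)^k = (3/8)^7 = 2187/2097152.

Therefore m_{14} = σ^{14} · C_7 = (2187/2097152) · 429 = 938223/2097152.


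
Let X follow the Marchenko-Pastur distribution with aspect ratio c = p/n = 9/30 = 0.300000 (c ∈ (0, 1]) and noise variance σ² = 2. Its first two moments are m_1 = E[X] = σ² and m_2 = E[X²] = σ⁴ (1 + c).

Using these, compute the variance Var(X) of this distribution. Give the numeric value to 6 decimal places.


m_1 = E[X] = σ² = 2, so m_1² = 4.
m_2 = E[X²] = σ⁴ (1 + c) = 4 · (1 + 0.300000) = 4 · 1.300000 = 5.200000.
(Note m_2 − m_1² simplifies to c · σ⁴ = 0.300000 · 4.)

Var(X) = m_2 − m_1² = 5.200000 − 4 = 1.200000.


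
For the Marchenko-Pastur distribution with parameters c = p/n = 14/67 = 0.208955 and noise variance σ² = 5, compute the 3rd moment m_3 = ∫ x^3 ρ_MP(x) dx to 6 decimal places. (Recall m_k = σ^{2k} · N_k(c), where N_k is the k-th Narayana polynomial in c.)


E[X³] = σ⁶ (1 + 3c + c²) (third MP moment). With σ² = 5 (so σ⁶ = 125) and c = 14/67 = 0.208955: E[X³] = 125 · (1 + 3·0.208955 + (0.208955)²) = 125 · 1.670528.

So E[X^3] = 208.815995.


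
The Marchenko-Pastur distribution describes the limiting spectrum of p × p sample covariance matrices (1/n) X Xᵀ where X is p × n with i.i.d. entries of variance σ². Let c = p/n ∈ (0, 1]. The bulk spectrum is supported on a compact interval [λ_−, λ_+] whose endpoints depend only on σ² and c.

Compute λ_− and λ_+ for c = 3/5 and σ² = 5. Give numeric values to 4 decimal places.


c = 3/5 = 0.600000; √c = 0.774597.
λ_− = σ² (1 − √c)² = 5 · (1 − 0.774597)² = 5 · (0.225403)² = 0.254033.
λ_+ = σ² (1 + √c)² = 5 · (1 + 0.774597)² = 5 · (1.774597)² = 15.745967.

Rounded to 4 decimal places: λ_− ≈ 0.2540, λ_+ ≈ 15.7460.


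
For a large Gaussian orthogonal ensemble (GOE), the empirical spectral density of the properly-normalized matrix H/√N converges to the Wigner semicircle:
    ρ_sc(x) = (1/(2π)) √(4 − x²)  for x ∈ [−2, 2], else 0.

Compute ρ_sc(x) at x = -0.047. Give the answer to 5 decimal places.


ρ_sc(x) = (1/(2π)) √(4 − x²). With x = -0.047:
  4 − x² = 4 − (-0.047)² = 4 − 0.002209 = 3.997791.
  √(4 − x²) = 1.999448.
  1/(2π) = 0.159155.
  ρ_sc(-0.047) = 0.159155 · 1.999448 = 0.318222.

Rounded to 5 decimal places: ρ_sc(-0.047) ≈ 0.31822.


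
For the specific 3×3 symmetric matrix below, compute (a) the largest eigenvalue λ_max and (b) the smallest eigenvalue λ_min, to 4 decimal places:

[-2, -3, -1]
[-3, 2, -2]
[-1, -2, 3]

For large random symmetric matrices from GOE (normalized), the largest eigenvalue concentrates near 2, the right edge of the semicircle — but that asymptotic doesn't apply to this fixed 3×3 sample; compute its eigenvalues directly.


Since M is real symmetric, all three eigenvalues are real; they are the roots of det(λI − M) = λ³ − (tr M) λ² + s λ − det M, where s is the sum of the principal 2×2 minors.
tr M = -2 + 2 + 3 = 3.
s = ((-2)·2 − (-3)²) + ((-2)·3 − (-1)²) + (2·3 − (-2)²) = -13 + (-7) + 2 = -18.
det M (expand along row 1) = (-2)·2 − (-3)·(-11) + (-1)·8 = -45.
Characteristic polynomial: λ³ − 3λ² − 18λ + 45 = 0.
Substitute λ = y + (tr M)/3 = y + 1.000000 to remove the quadratic term: y³ + p·y + q = 0 with p = s − (tr M)²/3 = -21.000000 and q = −2(tr M)³/27 + (tr M)·s/3 − det M = 25.000000.
Three real roots ⇒ use the trigonometric (Viète) form: r = 2√(−p/3) = 5.291503, φ = arccos(3q/(p·r)) = arccos(-0.674937) = 2.311675 rad.
y_k = r·cos(φ/3 − 2πk/3) for k = 0, 1, 2 gives y = 3.796769, 1.293544, -5.090313.
λ_k = y_k + 1.000000 gives λ = 4.7968, 2.2935, -4.0903 (check: the sum is 3.0000 = tr M).

Hence λ_max = 4.7968 and λ_min = -4.0903.


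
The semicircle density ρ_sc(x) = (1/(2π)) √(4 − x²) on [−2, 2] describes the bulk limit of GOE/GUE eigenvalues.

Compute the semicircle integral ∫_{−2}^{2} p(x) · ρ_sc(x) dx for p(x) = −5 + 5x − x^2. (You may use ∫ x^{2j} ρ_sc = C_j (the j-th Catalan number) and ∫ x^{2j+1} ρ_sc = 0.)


Write p(x) = Σ a_i x^i, split into monomials and integrate each against ρ_sc separately.
Using ∫ x^{2j} ρ_sc = C_j = (1/(j+1)) C(2j, j) (Catalan numbers) and ∫ x^{2j+1} ρ_sc = 0 (odd monomials vanish by symmetry):
  i = 0 (even): a_0 · C_{0} = -5 · 1 = -5
  i = 1 (odd): ∫ x^1 ρ_sc = 0 (vanishes)
  i = 2 (even): a_2 · C_{1} = -1 · 1 = -1

Summing the contributions: ∫_{−2}^{2} p(x) ρ_sc(x) dx = (-5) + (-1) = -6.


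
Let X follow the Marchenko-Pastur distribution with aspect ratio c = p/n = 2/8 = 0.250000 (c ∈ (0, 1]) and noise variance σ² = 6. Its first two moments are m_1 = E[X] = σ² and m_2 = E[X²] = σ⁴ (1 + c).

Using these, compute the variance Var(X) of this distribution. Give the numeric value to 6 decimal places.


m_1 = E[X] = σ² = 6, so m_1² = 36.
m_2 = E[X²] = σ⁴ (1 + c) = 36 · (1 + 0.250000) = 36 · 1.250000 = 45.000000.
(Note m_2 − m_1² simplifies to c · σ⁴ = 0.250000 · 36.)

Var(X) = m_2 − m_1² = 45.000000 − 36 = 9.000000.


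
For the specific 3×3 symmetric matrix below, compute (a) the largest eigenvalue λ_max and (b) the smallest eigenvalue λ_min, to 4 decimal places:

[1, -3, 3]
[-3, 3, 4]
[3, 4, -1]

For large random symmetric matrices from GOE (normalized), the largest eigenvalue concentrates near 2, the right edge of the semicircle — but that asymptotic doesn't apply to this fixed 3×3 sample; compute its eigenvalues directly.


Since M is real symmetric, all three eigenvalues are real; they are the roots of det(λI − M) = λ³ − (tr M) λ² + s λ − det M, where s is the sum of the principal 2×2 minors.
tr M = 1 + 3 + (-1) = 3.
s = (1·3 − (-3)²) + (1·(-1) − 3²) + (3·(-1) − 4²) = -6 + (-10) + (-19) = -35.
det M (expand along row 1) = 1·(-19) − (-3)·(-9) + 3·(-21) = -109.
Characteristic polynomial: λ³ − 3λ² − 35λ + 109 = 0.
Substitute λ = y + (tr M)/3 = y + 1.000000 to remove the quadratic term: y³ + p·y + q = 0 with p = s − (tr M)²/3 = -38.000000 and q = −2(tr M)³/27 + (tr M)·s/3 − det M = 72.000000.
Three real roots ⇒ use the trigonometric (Viète) form: r = 2√(−p/3) = 7.118052, φ = arccos(3q/(p·r)) = arccos(-0.798563) = 2.495700 rad.
y_k = r·cos(φ/3 − 2πk/3) for k = 0, 1, 2 gives y = 4.793813, 2.159904, -6.953717.
λ_k = y_k + 1.000000 gives λ = 5.7938, 3.1599, -5.9537 (check: the sum is 3.0000 = tr M).

Hence λ_max = 5.7938 and λ_min = -5.9537.


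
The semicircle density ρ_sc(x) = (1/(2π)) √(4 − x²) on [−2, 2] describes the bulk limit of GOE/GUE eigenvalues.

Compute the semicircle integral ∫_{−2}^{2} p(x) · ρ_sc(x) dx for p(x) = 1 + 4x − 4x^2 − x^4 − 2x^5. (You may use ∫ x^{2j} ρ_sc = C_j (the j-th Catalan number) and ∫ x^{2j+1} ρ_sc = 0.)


Write p(x) = Σ a_i x^i, split into monomials and integrate each against ρ_sc separately.
Using ∫ x^{2j} ρ_sc = C_j = (1/(j+1)) C(2j, j) (Catalan numbers) and ∫ x^{2j+1} ρ_sc = 0 (odd monomials vanish by symmetry):
  i = 0 (even): a_0 · C_{0} = 1 · 1 = 1
  i = 1 (odd): ∫ x^1 ρ_sc = 0 (vanishes)
  i = 2 (even): a_2 · C_{1} = -4 · 1 = -4
  i = 4 (even): a_4 · C_{2} = -1 · 2 = -2
  i = 5 (odd): ∫ x^5 ρ_sc = 0 (vanishes)

Summing the contributions: ∫_{−2}^{2} p(x) ρ_sc(x) dx = 1 + (-4) + (-2) = -5.


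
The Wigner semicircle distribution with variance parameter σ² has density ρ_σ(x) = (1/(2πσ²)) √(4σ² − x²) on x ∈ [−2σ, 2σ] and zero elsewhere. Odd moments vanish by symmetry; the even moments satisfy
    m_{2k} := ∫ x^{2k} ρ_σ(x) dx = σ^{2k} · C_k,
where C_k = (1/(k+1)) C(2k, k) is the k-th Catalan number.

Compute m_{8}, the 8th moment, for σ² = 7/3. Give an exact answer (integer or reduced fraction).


By the scaled semicircle moment identity, m_{2k} = σ^{2k} · C_k with k = 4.
C_4 = (1/(k+1)) · C(2k, k) = (1/5) · C(8, 4) = (1/5) · 70 = 14.
σ^{2k} = (σ²)^k = (7/3)^4 = 2401/81.

Therefore m_{8} = σ^{8} · C_4 = (2401/81) · 14 = 33614/81.


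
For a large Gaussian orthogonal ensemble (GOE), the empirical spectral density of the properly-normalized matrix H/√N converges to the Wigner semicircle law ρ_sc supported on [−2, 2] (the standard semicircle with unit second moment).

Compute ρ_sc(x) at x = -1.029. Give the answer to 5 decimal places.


ρ_sc(x) = (1/(2π)) √(4 − x²). With x = -1.029:
  4 − x² = 4 − (-1.029)² = 4 − 1.058841 = 2.941159.
  √(4 − x²) = 1.714981.
  1/(2π) = 0.159155.
  ρ_sc(-1.029) = 0.159155 · 1.714981 = 0.272948.

Rounded to 5 decimal places: ρ_sc(-1.029) ≈ 0.27295.


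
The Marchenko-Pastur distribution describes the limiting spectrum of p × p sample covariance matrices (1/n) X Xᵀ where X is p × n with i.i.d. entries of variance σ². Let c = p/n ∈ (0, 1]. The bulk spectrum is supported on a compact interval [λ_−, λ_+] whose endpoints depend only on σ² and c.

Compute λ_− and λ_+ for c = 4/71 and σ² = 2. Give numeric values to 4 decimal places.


c = 4/71 = 0.056338; √c = 0.237356.
λ_− = σ² (1 − √c)² = 2 · (1 − 0.237356)² = 2 · (0.762644)² = 1.163251.
λ_+ = σ² (1 + √c)² = 2 · (1 + 0.237356)² = 2 · (1.237356)² = 3.062101.

Rounded to 4 decimal places: λ_− ≈ 1.1633, λ_+ ≈ 3.0621.


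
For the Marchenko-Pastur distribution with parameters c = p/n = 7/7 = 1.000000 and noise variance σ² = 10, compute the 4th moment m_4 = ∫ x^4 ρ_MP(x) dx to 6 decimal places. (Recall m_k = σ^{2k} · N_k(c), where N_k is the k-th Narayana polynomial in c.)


E[X⁴] = σ⁸ (1 + 6c + 6c² + c³) (fourth MP moment). With σ² = 10 (so σ⁸ = 10000) and c = 7/7 = 1.000000: E[X⁴] = 10000 · (1 + 6·1.000000 + 6·(1.000000)² + (1.000000)³) = 10000 · 14.000000.

So E[X^4] = 140000.000000.


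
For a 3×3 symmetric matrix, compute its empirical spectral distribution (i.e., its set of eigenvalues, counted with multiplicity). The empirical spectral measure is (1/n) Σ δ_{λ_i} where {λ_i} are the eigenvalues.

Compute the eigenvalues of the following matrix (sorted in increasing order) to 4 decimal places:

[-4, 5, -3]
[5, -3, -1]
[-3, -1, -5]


Since M is real symmetric, all three eigenvalues are real; they are the roots of det(λI − M) = λ³ − (tr M) λ² + s λ − det M, where s is the sum of the principal 2×2 minors.
tr M = -4 + (-3) + (-5) = -12.
s = ((-4)·(-3) − 5²) + ((-4)·(-5) − (-3)²) + ((-3)·(-5) − (-1)²) = -13 + 11 + 14 = 12.
det M (expand along row 1) = (-4)·14 − 5·(-28) + (-3)·(-14) = 126.
Characteristic polynomial: λ³ + 12λ² + 12λ − 126 = 0.
Substitute λ = y + (tr M)/3 = y − 4.000000 to remove the quadratic term: y³ + p·y + q = 0 with p = s − (tr M)²/3 = -36.000000 and q = −2(tr M)³/27 + (tr M)·s/3 − det M = -46.000000.
Three real roots ⇒ use the trigonometric (Viète) form: r = 2√(−p/3) = 6.928203, φ = arccos(3q/(p·r)) = arccos(0.553294) = 0.984483 rad.
y_k = r·cos(φ/3 − 2πk/3) for k = 0, 1, 2 gives y = 6.558491, -1.345430, -5.213062.
λ_k = y_k − 4.000000 gives λ = 2.5585, -5.3454, -9.2131 (check: the sum is -12.0000 = tr M).

Eigenvalues sorted in increasing order: [-9.2131, -5.3454, 2.5585].
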